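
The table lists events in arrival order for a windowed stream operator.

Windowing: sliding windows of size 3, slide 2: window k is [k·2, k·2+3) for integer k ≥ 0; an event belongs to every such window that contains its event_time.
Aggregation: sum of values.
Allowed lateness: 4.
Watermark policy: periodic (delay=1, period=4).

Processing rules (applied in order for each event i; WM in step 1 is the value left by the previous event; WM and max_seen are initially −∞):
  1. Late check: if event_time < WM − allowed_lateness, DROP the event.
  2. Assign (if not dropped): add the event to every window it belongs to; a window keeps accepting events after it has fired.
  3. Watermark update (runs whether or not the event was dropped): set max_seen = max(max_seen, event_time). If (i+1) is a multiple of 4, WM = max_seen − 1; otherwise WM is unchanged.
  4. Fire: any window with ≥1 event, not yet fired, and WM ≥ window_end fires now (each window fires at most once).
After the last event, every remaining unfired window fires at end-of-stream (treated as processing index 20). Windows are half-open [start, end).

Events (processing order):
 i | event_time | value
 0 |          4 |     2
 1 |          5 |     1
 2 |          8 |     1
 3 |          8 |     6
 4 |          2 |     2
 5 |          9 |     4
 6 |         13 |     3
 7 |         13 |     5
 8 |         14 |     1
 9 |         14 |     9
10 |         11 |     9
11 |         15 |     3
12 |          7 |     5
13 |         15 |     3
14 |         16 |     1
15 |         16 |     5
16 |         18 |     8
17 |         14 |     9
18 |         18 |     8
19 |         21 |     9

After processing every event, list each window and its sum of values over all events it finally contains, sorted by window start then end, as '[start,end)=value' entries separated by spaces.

i=0 t=4 v=2: → [4,7),[2,5); WM=−∞
i=1 t=5 v=1: → [4,7); WM=−∞
i=2 t=8 v=1: → [8,11),[6,9); WM=−∞
i=3 t=8 v=6: → [8,11),[6,9); WM=7; [2,5) fires=2 [4,7) fires=3
i=4 t=2 v=2: DROP (t<7-4); WM=7
i=5 t=9 v=4: → [8,11); WM=7
i=6 t=13 v=3: → [12,15); WM=7
i=7 t=13 v=5: → [12,15); WM=12; [6,9) fires=7 [8,11) fires=11
i=8 t=14 v=1: → [14,17),[12,15); WM=12
i=9 t=14 v=9: → [14,17),[12,15); WM=12
i=10 t=11 v=9: → [10,13); WM=12
i=11 t=15 v=3: → [14,17); WM=14; [10,13) fires=9
i=12 t=7 v=5: DROP (t<14-4); WM=14
i=13 t=15 v=3: → [14,17); WM=14
i=14 t=16 v=1: → [16,19),[14,17); WM=14
i=15 t=16 v=5: → [16,19),[14,17); WM=15; [12,15) fires=18
i=16 t=18 v=8: → [18,21),[16,19); WM=15
i=17 t=14 v=9: → [14,17),[12,15); WM=15
i=18 t=18 v=8: → [18,21),[16,19); WM=15
i=19 t=21 v=9: → [20,23); WM=20; [14,17) fires=31 [16,19) fires=22

[2,5)=2 [4,7)=3 [6,9)=7 [8,11)=11 [10,13)=9 [12,15)=27 [14,17)=31 [16,19)=22 [18,21)=16 [20,23)=9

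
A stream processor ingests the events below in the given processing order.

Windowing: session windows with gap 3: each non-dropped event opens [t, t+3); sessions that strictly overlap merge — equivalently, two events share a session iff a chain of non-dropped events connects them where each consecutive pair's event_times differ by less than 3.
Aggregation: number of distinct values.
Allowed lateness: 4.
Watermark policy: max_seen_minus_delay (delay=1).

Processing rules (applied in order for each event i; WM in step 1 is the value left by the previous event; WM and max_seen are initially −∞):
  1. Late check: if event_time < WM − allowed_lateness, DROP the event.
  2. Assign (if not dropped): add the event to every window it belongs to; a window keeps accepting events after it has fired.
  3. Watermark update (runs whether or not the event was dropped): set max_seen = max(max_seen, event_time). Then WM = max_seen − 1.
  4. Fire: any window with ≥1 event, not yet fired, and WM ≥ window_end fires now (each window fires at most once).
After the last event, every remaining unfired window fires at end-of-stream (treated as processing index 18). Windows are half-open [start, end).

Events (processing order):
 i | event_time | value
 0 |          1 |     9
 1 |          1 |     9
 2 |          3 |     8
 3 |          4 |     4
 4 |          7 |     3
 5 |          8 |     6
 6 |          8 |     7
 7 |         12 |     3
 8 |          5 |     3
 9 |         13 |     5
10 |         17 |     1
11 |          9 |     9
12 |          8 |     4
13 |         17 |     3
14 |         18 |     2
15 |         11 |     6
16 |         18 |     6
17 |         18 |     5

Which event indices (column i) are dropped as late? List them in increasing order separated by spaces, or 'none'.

i=0 t=1 v=9: → [1,4); WM=0
i=1 t=1 v=9: → [1,4); WM=0
i=2 t=3 v=8: → [1,6); WM=2
i=3 t=4 v=4: → [1,7); WM=3
i=4 t=7 v=3: → [7,10); WM=6
i=5 t=8 v=6: → [7,11); WM=7
i=6 t=8 v=7: → [7,11); WM=7
i=7 t=12 v=3: → [12,15); WM=11
i=8 t=5 v=3: DROP (t<11-4); WM=11
i=9 t=13 v=5: → [12,16); WM=12
i=10 t=17 v=1: → [17,20); WM=16
i=11 t=9 v=9: DROP (t<16-4); WM=16
i=12 t=8 v=4: DROP (t<16-4); WM=16
i=13 t=17 v=3: → [17,20); WM=16
i=14 t=18 v=2: → [17,21); WM=17
i=15 t=11 v=6: DROP (t<17-4); WM=17
i=16 t=18 v=6: → [17,21); WM=17
i=17 t=18 v=5: → [17,21); WM=17

8 11 12 15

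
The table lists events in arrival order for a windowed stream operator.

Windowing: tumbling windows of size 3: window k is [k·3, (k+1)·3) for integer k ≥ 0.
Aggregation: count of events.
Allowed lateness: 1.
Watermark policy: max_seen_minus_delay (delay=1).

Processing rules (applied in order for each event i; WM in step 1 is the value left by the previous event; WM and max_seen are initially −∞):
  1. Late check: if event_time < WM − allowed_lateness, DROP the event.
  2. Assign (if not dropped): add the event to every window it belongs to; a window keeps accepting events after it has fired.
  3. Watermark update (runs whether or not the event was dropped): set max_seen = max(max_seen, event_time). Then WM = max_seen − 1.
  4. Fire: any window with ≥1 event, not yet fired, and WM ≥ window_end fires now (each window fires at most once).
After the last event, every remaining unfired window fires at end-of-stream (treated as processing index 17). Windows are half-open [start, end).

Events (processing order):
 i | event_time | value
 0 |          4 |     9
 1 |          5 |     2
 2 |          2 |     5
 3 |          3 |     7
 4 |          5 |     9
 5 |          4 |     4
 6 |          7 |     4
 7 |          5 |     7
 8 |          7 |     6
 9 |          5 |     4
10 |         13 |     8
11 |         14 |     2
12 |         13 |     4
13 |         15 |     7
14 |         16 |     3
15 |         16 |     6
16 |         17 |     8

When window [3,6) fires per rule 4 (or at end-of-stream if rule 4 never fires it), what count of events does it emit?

i=0 t=4 v=9: → [3,6); WM=3
i=1 t=5 v=2: → [3,6); WM=4
i=2 t=2 v=5: DROP (t<4-1); WM=4
i=3 t=3 v=7: → [3,6); WM=4
i=4 t=5 v=9: → [3,6); WM=4
i=5 t=4 v=4: → [3,6); WM=4
i=6 t=7 v=4: → [6,9); WM=6; [3,6) fires=5
i=7 t=5 v=7: → [3,6); WM=6
i=8 t=7 v=6: → [6,9); WM=6
i=9 t=5 v=4: → [3,6); WM=6
i=10 t=13 v=8: → [12,15); WM=12; [6,9) fires=2
i=11 t=14 v=2: → [12,15); WM=13
i=12 t=13 v=4: → [12,15); WM=13
i=13 t=15 v=7: → [15,18); WM=14
i=14 t=16 v=3: → [15,18); WM=15; [12,15) fires=3
i=15 t=16 v=6: → [15,18); WM=15
i=16 t=17 v=8: → [15,18); WM=16

5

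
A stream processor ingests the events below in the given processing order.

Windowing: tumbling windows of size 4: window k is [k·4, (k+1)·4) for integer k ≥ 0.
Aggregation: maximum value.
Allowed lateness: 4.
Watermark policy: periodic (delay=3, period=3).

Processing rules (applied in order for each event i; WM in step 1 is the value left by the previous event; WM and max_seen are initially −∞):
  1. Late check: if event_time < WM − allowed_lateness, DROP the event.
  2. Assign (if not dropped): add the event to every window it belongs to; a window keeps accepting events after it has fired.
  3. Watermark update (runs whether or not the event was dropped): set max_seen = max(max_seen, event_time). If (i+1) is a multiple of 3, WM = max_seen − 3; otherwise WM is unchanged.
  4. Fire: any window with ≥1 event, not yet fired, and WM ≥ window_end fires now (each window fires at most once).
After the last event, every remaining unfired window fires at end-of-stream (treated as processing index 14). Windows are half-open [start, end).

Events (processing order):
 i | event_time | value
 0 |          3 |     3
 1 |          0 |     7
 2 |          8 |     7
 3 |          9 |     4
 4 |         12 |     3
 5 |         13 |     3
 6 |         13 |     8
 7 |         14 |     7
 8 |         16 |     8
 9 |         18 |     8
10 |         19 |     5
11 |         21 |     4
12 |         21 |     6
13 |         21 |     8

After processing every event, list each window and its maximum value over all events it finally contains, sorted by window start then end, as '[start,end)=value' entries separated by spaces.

i=0 t=3 v=3: → [0,4); WM=−∞
i=1 t=0 v=7: → [0,4); WM=−∞
i=2 t=8 v=7: → [8,12); WM=5; [0,4) fires=7
i=3 t=9 v=4: → [8,12); WM=5
i=4 t=12 v=3: → [12,16); WM=5
i=5 t=13 v=3: → [12,16); WM=10
i=6 t=13 v=8: → [12,16); WM=10
i=7 t=14 v=7: → [12,16); WM=10
i=8 t=16 v=8: → [16,20); WM=13; [8,12) fires=7
i=9 t=18 v=8: → [16,20); WM=13
i=10 t=19 v=5: → [16,20); WM=13
i=11 t=21 v=4: → [20,24); WM=18; [12,16) fires=8
i=12 t=21 v=6: → [20,24); WM=18
i=13 t=21 v=8: → [20,24); WM=18

[0,4)=7 [8,12)=7 [12,16)=8 [16,20)=8 [20,24)=8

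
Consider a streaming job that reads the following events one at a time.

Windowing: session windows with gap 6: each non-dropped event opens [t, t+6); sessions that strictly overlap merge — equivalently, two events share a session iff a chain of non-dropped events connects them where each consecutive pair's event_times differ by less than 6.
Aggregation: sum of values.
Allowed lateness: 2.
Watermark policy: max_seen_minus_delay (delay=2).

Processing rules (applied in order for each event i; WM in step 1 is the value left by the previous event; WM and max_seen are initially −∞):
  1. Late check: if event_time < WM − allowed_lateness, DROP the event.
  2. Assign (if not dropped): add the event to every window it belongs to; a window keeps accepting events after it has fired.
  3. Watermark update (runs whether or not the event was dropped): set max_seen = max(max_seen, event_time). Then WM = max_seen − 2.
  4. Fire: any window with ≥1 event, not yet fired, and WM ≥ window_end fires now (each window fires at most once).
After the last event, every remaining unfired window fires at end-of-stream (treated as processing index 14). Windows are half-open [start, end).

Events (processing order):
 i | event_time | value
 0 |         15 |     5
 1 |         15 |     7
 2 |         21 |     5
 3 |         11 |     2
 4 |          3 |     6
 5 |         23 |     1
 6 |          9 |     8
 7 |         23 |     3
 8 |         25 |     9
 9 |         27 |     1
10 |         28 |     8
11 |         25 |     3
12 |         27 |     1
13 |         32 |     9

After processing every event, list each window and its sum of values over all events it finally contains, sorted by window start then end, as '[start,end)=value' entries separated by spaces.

[15,21)=12 [21,38)=40

i=0 t=15 v=5: → [15,21); WM=13
i=1 t=15 v=7: → [15,21); WM=13
i=2 t=21 v=5: → [21,27); WM=19
i=3 t=11 v=2: DROP (t<19-2); WM=19
i=4 t=3 v=6: DROP (t<19-2); WM=19
i=5 t=23 v=1: → [21,29); WM=21
i=6 t=9 v=8: DROP (t<21-2); WM=21
i=7 t=23 v=3: → [21,29); WM=21
i=8 t=25 v=9: → [21,31); WM=23
i=9 t=27 v=1: → [21,33); WM=25
i=10 t=28 v=8: → [21,34); WM=26
i=11 t=25 v=3: → [21,34); WM=26
i=12 t=27 v=1: → [21,34); WM=26
i=13 t=32 v=9: → [21,38); WM=30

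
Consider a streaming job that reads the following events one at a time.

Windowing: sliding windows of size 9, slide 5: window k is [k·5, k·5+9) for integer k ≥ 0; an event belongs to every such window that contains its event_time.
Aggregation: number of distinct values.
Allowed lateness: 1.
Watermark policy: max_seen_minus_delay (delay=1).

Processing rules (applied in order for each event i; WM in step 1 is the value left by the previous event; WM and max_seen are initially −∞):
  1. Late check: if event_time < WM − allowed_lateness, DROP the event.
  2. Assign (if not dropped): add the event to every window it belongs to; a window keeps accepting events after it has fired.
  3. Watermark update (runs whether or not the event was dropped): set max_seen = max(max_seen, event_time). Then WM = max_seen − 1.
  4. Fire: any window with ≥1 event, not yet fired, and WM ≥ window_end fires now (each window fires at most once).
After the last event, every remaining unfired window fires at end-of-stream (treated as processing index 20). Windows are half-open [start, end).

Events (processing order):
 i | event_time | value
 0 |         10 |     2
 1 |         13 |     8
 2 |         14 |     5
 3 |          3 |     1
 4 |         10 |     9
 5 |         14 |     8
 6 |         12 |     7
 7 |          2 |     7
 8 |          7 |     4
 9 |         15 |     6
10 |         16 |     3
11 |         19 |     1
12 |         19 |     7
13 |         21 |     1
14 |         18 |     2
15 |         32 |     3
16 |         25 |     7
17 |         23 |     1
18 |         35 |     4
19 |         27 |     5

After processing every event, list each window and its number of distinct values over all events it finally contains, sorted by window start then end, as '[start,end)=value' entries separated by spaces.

i=0 t=10 v=2: → [10,19),[5,14); WM=9
i=1 t=13 v=8: → [10,19),[5,14); WM=12
i=2 t=14 v=5: → [10,19); WM=13
i=3 t=3 v=1: DROP (t<13-1); WM=13
i=4 t=10 v=9: DROP (t<13-1); WM=13
i=5 t=14 v=8: → [10,19); WM=13
i=6 t=12 v=7: → [10,19),[5,14); WM=13
i=7 t=2 v=7: DROP (t<13-1); WM=13
i=8 t=7 v=4: DROP (t<13-1); WM=13
i=9 t=15 v=6: → [15,24),[10,19); WM=14; [5,14) fires=3
i=10 t=16 v=3: → [15,24),[10,19); WM=15
i=11 t=19 v=1: → [15,24); WM=18
i=12 t=19 v=7: → [15,24); WM=18
i=13 t=21 v=1: → [20,29),[15,24); WM=20; [10,19) fires=6
i=14 t=18 v=2: DROP (t<20-1); WM=20
i=15 t=32 v=3: → [30,39),[25,34); WM=31; [15,24) fires=4 [20,29) fires=1
i=16 t=25 v=7: DROP (t<31-1); WM=31
i=17 t=23 v=1: DROP (t<31-1); WM=31
i=18 t=35 v=4: → [35,44),[30,39); WM=34; [25,34) fires=1
i=19 t=27 v=5: DROP (t<34-1); WM=34

[5,14)=3 [10,19)=6 [15,24)=4 [20,29)=1 [25,34)=1 [30,39)=2 [35,44)=1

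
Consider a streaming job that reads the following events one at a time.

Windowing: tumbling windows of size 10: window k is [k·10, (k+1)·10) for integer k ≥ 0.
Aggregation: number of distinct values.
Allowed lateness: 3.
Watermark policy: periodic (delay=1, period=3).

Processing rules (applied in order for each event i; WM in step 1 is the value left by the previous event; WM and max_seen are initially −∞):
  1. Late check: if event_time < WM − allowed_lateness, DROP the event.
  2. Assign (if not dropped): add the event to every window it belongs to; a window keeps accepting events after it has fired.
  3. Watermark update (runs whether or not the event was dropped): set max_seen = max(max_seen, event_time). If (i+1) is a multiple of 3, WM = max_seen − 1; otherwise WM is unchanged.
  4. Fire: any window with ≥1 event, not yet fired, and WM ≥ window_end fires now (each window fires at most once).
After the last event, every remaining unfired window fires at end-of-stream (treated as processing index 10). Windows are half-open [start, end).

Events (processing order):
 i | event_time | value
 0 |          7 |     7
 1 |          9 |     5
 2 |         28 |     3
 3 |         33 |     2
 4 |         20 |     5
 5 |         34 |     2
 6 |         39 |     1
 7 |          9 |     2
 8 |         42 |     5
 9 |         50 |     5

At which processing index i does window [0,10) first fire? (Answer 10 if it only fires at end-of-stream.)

2

i=0 t=7 v=7: → [0,10); WM=−∞
i=1 t=9 v=5: → [0,10); WM=−∞
i=2 t=28 v=3: → [20,30); WM=27; [0,10) fires=2
i=3 t=33 v=2: → [30,40); WM=27
i=4 t=20 v=5: DROP (t<27-3); WM=27
i=5 t=34 v=2: → [30,40); WM=33; [20,30) fires=1
i=6 t=39 v=1: → [30,40); WM=33
i=7 t=9 v=2: DROP (t<33-3); WM=33
i=8 t=42 v=5: → [40,50); WM=41; [30,40) fires=2
i=9 t=50 v=5: → [50,60); WM=41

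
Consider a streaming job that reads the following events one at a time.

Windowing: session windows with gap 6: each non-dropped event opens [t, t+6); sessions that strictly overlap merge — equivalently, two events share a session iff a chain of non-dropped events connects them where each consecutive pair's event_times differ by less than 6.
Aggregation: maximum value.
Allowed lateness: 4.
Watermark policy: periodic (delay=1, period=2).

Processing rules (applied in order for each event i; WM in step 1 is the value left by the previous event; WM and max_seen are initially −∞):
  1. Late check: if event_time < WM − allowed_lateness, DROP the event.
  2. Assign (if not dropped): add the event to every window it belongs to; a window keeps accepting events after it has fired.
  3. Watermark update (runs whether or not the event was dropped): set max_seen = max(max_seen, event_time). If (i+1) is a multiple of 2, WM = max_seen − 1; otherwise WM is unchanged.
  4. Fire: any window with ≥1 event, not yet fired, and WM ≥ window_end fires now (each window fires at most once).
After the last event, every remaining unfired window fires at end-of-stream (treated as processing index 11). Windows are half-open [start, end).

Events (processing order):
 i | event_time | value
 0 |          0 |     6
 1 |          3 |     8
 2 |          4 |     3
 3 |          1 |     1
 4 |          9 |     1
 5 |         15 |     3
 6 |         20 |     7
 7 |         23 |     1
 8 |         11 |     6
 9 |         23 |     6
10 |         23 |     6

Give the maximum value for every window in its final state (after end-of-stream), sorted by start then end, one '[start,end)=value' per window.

[0,15)=8 [15,29)=7

i=0 t=0 v=6: → [0,6); WM=−∞
i=1 t=3 v=8: → [0,9); WM=2
i=2 t=4 v=3: → [0,10); WM=2
i=3 t=1 v=1: → [0,10); WM=3
i=4 t=9 v=1: → [0,15); WM=3
i=5 t=15 v=3: → [15,21); WM=14
i=6 t=20 v=7: → [15,26); WM=14
i=7 t=23 v=1: → [15,29); WM=22
i=8 t=11 v=6: DROP (t<22-4); WM=22
i=9 t=23 v=6: → [15,29); WM=22
i=10 t=23 v=6: → [15,29); WM=22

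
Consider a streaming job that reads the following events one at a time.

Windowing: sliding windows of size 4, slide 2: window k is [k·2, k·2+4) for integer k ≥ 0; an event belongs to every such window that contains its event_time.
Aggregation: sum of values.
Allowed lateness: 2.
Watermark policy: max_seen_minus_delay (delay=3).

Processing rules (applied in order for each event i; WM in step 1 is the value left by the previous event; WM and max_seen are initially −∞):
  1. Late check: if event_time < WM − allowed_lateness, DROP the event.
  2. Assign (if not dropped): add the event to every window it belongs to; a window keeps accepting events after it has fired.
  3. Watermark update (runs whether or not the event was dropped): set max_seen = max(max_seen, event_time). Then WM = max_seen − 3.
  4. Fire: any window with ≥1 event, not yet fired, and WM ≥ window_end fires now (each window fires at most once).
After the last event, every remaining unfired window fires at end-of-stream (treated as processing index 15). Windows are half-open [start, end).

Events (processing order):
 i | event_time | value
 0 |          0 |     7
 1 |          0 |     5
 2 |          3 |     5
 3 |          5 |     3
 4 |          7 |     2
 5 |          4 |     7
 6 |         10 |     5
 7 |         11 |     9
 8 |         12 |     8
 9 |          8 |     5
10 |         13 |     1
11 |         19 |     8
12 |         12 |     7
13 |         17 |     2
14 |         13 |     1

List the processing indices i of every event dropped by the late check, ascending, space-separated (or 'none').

12 14

i=0 t=0 v=7: → [0,4); WM=-3
i=1 t=0 v=5: → [0,4); WM=-3
i=2 t=3 v=5: → [2,6),[0,4); WM=0
i=3 t=5 v=3: → [4,8),[2,6); WM=2
i=4 t=7 v=2: → [6,10),[4,8); WM=4; [0,4) fires=17
i=5 t=4 v=7: → [4,8),[2,6); WM=4
i=6 t=10 v=5: → [10,14),[8,12); WM=7; [2,6) fires=15
i=7 t=11 v=9: → [10,14),[8,12); WM=8; [4,8) fires=12
i=8 t=12 v=8: → [12,16),[10,14); WM=9
i=9 t=8 v=5: → [8,12),[6,10); WM=9
i=10 t=13 v=1: → [12,16),[10,14); WM=10; [6,10) fires=7
i=11 t=19 v=8: → [18,22),[16,20); WM=16; [8,12) fires=19 [10,14) fires=23 [12,16) fires=9
i=12 t=12 v=7: DROP (t<16-2); WM=16
i=13 t=17 v=2: → [16,20),[14,18); WM=16
i=14 t=13 v=1: DROP (t<16-2); WM=16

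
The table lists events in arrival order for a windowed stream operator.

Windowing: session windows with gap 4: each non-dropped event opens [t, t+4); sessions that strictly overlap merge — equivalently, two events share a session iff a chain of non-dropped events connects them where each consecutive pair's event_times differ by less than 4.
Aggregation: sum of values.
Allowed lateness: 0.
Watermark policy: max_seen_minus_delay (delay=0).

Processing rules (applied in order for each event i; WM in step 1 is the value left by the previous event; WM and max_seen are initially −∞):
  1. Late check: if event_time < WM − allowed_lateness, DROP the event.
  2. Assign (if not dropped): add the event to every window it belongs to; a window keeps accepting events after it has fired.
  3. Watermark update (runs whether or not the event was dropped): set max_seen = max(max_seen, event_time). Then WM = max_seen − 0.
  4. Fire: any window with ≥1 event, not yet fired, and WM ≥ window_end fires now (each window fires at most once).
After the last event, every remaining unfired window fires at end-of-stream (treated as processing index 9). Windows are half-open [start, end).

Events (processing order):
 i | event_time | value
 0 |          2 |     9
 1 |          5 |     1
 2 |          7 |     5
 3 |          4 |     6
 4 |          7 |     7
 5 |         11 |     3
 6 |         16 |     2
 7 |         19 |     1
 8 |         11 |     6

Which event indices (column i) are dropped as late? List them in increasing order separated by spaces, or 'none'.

3 8

i=0 t=2 v=9: → [2,6); WM=2
i=1 t=5 v=1: → [2,9); WM=5
i=2 t=7 v=5: → [2,11); WM=7
i=3 t=4 v=6: DROP (t<7-0); WM=7
i=4 t=7 v=7: → [2,11); WM=7
i=5 t=11 v=3: → [11,15); WM=11
i=6 t=16 v=2: → [16,20); WM=16
i=7 t=19 v=1: → [16,23); WM=19
i=8 t=11 v=6: DROP (t<19-0); WM=19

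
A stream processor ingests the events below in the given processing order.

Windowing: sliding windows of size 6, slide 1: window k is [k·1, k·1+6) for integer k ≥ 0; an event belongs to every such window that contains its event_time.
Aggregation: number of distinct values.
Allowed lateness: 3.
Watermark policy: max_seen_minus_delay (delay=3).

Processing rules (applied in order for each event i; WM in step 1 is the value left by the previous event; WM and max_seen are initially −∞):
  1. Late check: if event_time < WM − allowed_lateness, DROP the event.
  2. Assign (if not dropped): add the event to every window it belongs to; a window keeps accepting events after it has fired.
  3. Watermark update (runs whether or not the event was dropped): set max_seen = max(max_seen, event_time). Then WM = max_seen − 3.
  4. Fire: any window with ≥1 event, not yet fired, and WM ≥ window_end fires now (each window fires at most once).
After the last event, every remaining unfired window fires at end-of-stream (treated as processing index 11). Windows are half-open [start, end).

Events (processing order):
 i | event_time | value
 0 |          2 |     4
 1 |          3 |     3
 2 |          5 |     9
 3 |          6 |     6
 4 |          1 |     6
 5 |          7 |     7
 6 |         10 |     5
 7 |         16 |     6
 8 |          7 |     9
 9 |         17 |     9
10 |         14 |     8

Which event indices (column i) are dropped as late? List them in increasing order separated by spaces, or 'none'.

8

i=0 t=2 v=4: → [2,8),[1,7),[0,6); WM=-1
i=1 t=3 v=3: → [3,9),[2,8),[1,7),[0,6); WM=0
i=2 t=5 v=9: → [5,11),[4,10),[3,9),[2,8),[1,7),[0,6); WM=2
i=3 t=6 v=6: → [6,12),[5,11),[4,10),[3,9),[2,8),[1,7); WM=3
i=4 t=1 v=6: → [1,7),[0,6); WM=3
i=5 t=7 v=7: → [7,13),[6,12),[5,11),[4,10),[3,9),[2,8); WM=4
i=6 t=10 v=5: → [10,16),[9,15),[8,14),[7,13),[6,12),[5,11); WM=7; [0,6) fires=4 [1,7) fires=4
i=7 t=16 v=6: → [16,22),[15,21),[14,20),[13,19),[12,18),[11,17); WM=13; [2,8) fires=5 [3,9) fires=4 [4,10) fires=3 [5,11) fires=4 [6,12) fires=3 [7,13) fires=2
i=8 t=7 v=9: DROP (t<13-3); WM=13
i=9 t=17 v=9: → [17,23),[16,22),[15,21),[14,20),[13,19),[12,18); WM=14; [8,14) fires=1
i=10 t=14 v=8: → [14,20),[13,19),[12,18),[11,17),[10,16),[9,15); WM=14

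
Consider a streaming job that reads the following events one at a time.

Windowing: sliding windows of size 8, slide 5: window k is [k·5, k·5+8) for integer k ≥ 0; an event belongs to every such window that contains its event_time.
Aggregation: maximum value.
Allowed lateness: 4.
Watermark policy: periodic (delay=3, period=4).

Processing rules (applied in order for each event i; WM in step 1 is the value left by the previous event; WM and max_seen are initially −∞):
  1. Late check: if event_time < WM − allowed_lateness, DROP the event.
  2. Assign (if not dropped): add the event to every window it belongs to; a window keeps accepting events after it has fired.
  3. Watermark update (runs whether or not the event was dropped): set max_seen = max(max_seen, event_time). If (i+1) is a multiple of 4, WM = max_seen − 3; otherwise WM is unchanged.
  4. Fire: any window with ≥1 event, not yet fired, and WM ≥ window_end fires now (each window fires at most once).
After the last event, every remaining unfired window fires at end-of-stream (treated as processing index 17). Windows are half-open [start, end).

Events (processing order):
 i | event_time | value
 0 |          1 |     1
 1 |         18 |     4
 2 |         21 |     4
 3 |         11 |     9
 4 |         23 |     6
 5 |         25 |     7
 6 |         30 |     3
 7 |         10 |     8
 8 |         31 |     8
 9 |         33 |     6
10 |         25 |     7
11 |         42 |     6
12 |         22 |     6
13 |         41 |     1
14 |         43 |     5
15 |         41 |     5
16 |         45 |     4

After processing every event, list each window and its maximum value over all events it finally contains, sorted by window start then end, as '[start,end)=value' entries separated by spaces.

[0,8)=1 [5,13)=9 [10,18)=9 [15,23)=4 [20,28)=7 [25,33)=8 [30,38)=8 [35,43)=6 [40,48)=6 [45,53)=4

i=0 t=1 v=1: → [0,8); WM=−∞
i=1 t=18 v=4: → [15,23); WM=−∞
i=2 t=21 v=4: → [20,28),[15,23); WM=−∞
i=3 t=11 v=9: → [10,18),[5,13); WM=18; [0,8) fires=1 [5,13) fires=9 [10,18) fires=9
i=4 t=23 v=6: → [20,28); WM=18
i=5 t=25 v=7: → [25,33),[20,28); WM=18
i=6 t=30 v=3: → [30,38),[25,33); WM=18
i=7 t=10 v=8: DROP (t<18-4); WM=27; [15,23) fires=4
i=8 t=31 v=8: → [30,38),[25,33); WM=27
i=9 t=33 v=6: → [30,38); WM=27
i=10 t=25 v=7: → [25,33),[20,28); WM=27
i=11 t=42 v=6: → [40,48),[35,43); WM=39; [20,28) fires=7 [25,33) fires=8 [30,38) fires=8
i=12 t=22 v=6: DROP (t<39-4); WM=39
i=13 t=41 v=1: → [40,48),[35,43); WM=39
i=14 t=43 v=5: → [40,48); WM=39
i=15 t=41 v=5: → [40,48),[35,43); WM=40
i=16 t=45 v=4: → [45,53),[40,48); WM=40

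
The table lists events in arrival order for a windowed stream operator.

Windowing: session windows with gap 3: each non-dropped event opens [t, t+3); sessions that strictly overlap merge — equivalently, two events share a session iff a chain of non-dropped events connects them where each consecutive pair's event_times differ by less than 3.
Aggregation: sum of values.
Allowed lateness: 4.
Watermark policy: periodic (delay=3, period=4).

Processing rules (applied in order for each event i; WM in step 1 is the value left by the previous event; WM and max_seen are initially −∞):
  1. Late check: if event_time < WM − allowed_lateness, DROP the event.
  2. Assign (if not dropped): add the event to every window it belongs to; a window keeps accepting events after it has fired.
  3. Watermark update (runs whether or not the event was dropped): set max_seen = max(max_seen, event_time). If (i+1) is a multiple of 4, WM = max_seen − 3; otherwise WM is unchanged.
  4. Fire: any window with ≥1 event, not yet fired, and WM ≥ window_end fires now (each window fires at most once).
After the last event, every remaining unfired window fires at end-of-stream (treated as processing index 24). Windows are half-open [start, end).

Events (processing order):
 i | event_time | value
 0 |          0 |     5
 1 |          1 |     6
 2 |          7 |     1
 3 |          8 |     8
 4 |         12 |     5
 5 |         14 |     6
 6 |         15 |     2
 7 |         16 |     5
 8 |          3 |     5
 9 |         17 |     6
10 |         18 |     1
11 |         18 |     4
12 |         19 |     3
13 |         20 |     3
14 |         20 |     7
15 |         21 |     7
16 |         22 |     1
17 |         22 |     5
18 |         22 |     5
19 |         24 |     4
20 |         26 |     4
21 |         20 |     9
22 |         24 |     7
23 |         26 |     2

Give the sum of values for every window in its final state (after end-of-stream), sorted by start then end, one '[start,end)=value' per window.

i=0 t=0 v=5: → [0,3); WM=−∞
i=1 t=1 v=6: → [0,4); WM=−∞
i=2 t=7 v=1: → [7,10); WM=−∞
i=3 t=8 v=8: → [7,11); WM=5
i=4 t=12 v=5: → [12,15); WM=5
i=5 t=14 v=6: → [12,17); WM=5
i=6 t=15 v=2: → [12,18); WM=5
i=7 t=16 v=5: → [12,19); WM=13
i=8 t=3 v=5: DROP (t<13-4); WM=13
i=9 t=17 v=6: → [12,20); WM=13
i=10 t=18 v=1: → [12,21); WM=13
i=11 t=18 v=4: → [12,21); WM=15
i=12 t=19 v=3: → [12,22); WM=15
i=13 t=20 v=3: → [12,23); WM=15
i=14 t=20 v=7: → [12,23); WM=15
i=15 t=21 v=7: → [12,24); WM=18
i=16 t=22 v=1: → [12,25); WM=18
i=17 t=22 v=5: → [12,25); WM=18
i=18 t=22 v=5: → [12,25); WM=18
i=19 t=24 v=4: → [12,27); WM=21
i=20 t=26 v=4: → [12,29); WM=21
i=21 t=20 v=9: → [12,29); WM=21
i=22 t=24 v=7: → [12,29); WM=21
i=23 t=26 v=2: → [12,29); WM=23

[0,4)=11 [7,11)=9 [12,29)=86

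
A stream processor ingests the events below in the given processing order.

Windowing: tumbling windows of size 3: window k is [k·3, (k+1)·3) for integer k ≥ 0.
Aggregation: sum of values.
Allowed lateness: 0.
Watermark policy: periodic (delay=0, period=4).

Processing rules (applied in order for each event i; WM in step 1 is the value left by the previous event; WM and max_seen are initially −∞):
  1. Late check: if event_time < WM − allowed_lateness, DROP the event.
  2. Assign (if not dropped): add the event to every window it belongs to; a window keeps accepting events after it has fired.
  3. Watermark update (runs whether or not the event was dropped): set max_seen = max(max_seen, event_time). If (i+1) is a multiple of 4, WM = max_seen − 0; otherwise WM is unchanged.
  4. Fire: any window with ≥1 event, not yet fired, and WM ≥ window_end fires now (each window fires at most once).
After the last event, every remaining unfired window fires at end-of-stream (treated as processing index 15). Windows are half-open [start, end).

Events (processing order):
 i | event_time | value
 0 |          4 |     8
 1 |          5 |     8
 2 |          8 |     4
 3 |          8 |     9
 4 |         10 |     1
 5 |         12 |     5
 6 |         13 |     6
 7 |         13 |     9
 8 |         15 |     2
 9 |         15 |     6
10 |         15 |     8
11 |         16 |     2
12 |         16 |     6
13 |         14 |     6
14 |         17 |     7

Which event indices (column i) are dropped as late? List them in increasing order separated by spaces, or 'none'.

i=0 t=4 v=8: → [3,6); WM=−∞
i=1 t=5 v=8: → [3,6); WM=−∞
i=2 t=8 v=4: → [6,9); WM=−∞
i=3 t=8 v=9: → [6,9); WM=8; [3,6) fires=16
i=4 t=10 v=1: → [9,12); WM=8
i=5 t=12 v=5: → [12,15); WM=8
i=6 t=13 v=6: → [12,15); WM=8
i=7 t=13 v=9: → [12,15); WM=13; [6,9) fires=13 [9,12) fires=1
i=8 t=15 v=2: → [15,18); WM=13
i=9 t=15 v=6: → [15,18); WM=13
i=10 t=15 v=8: → [15,18); WM=13
i=11 t=16 v=2: → [15,18); WM=16; [12,15) fires=20
i=12 t=16 v=6: → [15,18); WM=16
i=13 t=14 v=6: DROP (t<16-0); WM=16
i=14 t=17 v=7: → [15,18); WM=16

13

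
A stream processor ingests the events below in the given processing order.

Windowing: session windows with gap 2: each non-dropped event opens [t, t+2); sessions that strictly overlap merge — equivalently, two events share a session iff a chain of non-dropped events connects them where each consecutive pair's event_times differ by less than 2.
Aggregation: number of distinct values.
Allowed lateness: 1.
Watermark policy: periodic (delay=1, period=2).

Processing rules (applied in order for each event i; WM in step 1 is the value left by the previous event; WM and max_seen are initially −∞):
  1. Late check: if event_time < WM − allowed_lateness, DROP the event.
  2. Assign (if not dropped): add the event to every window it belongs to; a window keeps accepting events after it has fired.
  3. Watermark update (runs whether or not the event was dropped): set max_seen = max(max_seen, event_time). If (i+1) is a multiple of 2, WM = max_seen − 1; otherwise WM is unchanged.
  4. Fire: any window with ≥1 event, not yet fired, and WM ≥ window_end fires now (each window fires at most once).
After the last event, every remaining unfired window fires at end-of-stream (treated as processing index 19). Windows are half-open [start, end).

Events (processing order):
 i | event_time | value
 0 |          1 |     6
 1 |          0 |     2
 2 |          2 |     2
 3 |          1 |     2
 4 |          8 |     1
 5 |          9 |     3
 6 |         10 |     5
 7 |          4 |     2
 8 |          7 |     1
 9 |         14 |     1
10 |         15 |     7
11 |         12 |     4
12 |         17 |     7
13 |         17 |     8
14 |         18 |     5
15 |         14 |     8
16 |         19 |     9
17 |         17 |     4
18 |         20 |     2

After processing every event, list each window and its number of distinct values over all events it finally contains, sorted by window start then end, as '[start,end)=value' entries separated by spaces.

[0,4)=2 [8,12)=3 [12,14)=1 [14,17)=2 [17,22)=6

i=0 t=1 v=6: → [1,3); WM=−∞
i=1 t=0 v=2: → [0,3); WM=0
i=2 t=2 v=2: → [0,4); WM=0
i=3 t=1 v=2: → [0,4); WM=1
i=4 t=8 v=1: → [8,10); WM=1
i=5 t=9 v=3: → [8,11); WM=8
i=6 t=10 v=5: → [8,12); WM=8
i=7 t=4 v=2: DROP (t<8-1); WM=9
i=8 t=7 v=1: DROP (t<9-1); WM=9
i=9 t=14 v=1: → [14,16); WM=13
i=10 t=15 v=7: → [14,17); WM=13
i=11 t=12 v=4: → [12,14); WM=14
i=12 t=17 v=7: → [17,19); WM=14
i=13 t=17 v=8: → [17,19); WM=16
i=14 t=18 v=5: → [17,20); WM=16
i=15 t=14 v=8: DROP (t<16-1); WM=17
i=16 t=19 v=9: → [17,21); WM=17
i=17 t=17 v=4: → [17,21); WM=18
i=18 t=20 v=2: → [17,22); WM=18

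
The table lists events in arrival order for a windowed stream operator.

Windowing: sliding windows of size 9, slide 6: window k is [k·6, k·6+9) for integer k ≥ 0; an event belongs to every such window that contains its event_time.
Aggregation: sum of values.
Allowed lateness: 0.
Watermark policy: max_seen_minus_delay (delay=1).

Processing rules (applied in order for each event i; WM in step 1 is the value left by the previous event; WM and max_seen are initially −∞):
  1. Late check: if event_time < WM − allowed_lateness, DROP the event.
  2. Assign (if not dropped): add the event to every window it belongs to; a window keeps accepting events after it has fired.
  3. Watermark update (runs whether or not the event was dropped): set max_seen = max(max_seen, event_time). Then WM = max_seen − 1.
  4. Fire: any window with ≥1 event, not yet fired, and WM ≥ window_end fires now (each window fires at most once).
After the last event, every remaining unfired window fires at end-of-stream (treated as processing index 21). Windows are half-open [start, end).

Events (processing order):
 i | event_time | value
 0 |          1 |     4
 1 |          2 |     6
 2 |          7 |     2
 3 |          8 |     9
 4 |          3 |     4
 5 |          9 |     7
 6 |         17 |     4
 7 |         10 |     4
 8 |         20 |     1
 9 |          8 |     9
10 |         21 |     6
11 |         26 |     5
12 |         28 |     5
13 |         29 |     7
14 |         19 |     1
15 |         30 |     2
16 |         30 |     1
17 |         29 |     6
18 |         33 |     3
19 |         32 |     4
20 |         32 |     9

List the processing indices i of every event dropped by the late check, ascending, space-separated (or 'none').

i=0 t=1 v=4: → [0,9); WM=0
i=1 t=2 v=6: → [0,9); WM=1
i=2 t=7 v=2: → [6,15),[0,9); WM=6
i=3 t=8 v=9: → [6,15),[0,9); WM=7
i=4 t=3 v=4: DROP (t<7-0); WM=7
i=5 t=9 v=7: → [6,15); WM=8
i=6 t=17 v=4: → [12,21); WM=16; [0,9) fires=21 [6,15) fires=18
i=7 t=10 v=4: DROP (t<16-0); WM=16
i=8 t=20 v=1: → [18,27),[12,21); WM=19
i=9 t=8 v=9: DROP (t<19-0); WM=19
i=10 t=21 v=6: → [18,27); WM=20
i=11 t=26 v=5: → [24,33),[18,27); WM=25; [12,21) fires=5
i=12 t=28 v=5: → [24,33); WM=27; [18,27) fires=12
i=13 t=29 v=7: → [24,33); WM=28
i=14 t=19 v=1: DROP (t<28-0); WM=28
i=15 t=30 v=2: → [30,39),[24,33); WM=29
i=16 t=30 v=1: → [30,39),[24,33); WM=29
i=17 t=29 v=6: → [24,33); WM=29
i=18 t=33 v=3: → [30,39); WM=32
i=19 t=32 v=4: → [30,39),[24,33); WM=32
i=20 t=32 v=9: → [30,39),[24,33); WM=32

4 7 9 14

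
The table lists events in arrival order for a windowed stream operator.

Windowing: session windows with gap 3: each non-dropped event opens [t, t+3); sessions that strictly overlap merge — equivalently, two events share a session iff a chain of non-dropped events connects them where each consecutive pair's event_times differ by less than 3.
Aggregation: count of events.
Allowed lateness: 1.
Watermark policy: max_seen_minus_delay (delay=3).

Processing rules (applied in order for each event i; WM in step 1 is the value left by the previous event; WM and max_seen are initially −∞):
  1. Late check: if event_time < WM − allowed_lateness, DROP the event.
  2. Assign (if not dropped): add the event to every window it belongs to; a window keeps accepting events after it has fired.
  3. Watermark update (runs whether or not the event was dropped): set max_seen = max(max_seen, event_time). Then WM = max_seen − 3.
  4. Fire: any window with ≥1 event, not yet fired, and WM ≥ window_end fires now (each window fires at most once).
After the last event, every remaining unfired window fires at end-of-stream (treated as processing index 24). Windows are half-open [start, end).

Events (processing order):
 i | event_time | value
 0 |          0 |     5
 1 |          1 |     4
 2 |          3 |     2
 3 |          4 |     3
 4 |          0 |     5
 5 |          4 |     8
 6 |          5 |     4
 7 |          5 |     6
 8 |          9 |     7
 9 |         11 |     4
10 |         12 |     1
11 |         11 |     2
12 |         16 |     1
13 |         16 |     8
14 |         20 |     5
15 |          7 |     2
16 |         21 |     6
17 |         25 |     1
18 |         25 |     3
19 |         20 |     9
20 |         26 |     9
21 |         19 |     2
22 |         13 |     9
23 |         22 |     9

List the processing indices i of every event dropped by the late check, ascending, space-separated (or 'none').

15 19 21 22

i=0 t=0 v=5: → [0,3); WM=-3
i=1 t=1 v=4: → [0,4); WM=-2
i=2 t=3 v=2: → [0,6); WM=0
i=3 t=4 v=3: → [0,7); WM=1
i=4 t=0 v=5: → [0,7); WM=1
i=5 t=4 v=8: → [0,7); WM=1
i=6 t=5 v=4: → [0,8); WM=2
i=7 t=5 v=6: → [0,8); WM=2
i=8 t=9 v=7: → [9,12); WM=6
i=9 t=11 v=4: → [9,14); WM=8
i=10 t=12 v=1: → [9,15); WM=9
i=11 t=11 v=2: → [9,15); WM=9
i=12 t=16 v=1: → [16,19); WM=13
i=13 t=16 v=8: → [16,19); WM=13
i=14 t=20 v=5: → [20,23); WM=17
i=15 t=7 v=2: DROP (t<17-1); WM=17
i=16 t=21 v=6: → [20,24); WM=18
i=17 t=25 v=1: → [25,28); WM=22
i=18 t=25 v=3: → [25,28); WM=22
i=19 t=20 v=9: DROP (t<22-1); WM=22
i=20 t=26 v=9: → [25,29); WM=23
i=21 t=19 v=2: DROP (t<23-1); WM=23
i=22 t=13 v=9: DROP (t<23-1); WM=23
i=23 t=22 v=9: → [20,25); WM=23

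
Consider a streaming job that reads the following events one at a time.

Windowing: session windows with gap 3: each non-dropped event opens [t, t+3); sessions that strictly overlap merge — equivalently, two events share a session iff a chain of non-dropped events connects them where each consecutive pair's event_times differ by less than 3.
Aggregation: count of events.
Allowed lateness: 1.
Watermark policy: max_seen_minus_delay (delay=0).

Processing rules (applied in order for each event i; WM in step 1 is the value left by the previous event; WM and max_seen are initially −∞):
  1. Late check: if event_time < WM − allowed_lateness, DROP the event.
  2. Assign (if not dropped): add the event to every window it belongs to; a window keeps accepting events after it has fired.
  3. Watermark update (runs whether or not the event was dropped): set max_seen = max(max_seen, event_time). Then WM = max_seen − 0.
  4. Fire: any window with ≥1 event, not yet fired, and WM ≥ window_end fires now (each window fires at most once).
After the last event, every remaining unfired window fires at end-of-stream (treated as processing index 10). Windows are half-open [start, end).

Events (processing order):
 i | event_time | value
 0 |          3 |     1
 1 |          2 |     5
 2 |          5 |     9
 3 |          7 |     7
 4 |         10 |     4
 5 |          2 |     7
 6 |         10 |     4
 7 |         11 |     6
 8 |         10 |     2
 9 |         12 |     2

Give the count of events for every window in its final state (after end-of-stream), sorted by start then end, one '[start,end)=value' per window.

[2,10)=4 [10,15)=5

i=0 t=3 v=1: → [3,6); WM=3
i=1 t=2 v=5: → [2,6); WM=3
i=2 t=5 v=9: → [2,8); WM=5
i=3 t=7 v=7: → [2,10); WM=7
i=4 t=10 v=4: → [10,13); WM=10
i=5 t=2 v=7: DROP (t<10-1); WM=10
i=6 t=10 v=4: → [10,13); WM=10
i=7 t=11 v=6: → [10,14); WM=11
i=8 t=10 v=2: → [10,14); WM=11
i=9 t=12 v=2: → [10,15); WM=12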